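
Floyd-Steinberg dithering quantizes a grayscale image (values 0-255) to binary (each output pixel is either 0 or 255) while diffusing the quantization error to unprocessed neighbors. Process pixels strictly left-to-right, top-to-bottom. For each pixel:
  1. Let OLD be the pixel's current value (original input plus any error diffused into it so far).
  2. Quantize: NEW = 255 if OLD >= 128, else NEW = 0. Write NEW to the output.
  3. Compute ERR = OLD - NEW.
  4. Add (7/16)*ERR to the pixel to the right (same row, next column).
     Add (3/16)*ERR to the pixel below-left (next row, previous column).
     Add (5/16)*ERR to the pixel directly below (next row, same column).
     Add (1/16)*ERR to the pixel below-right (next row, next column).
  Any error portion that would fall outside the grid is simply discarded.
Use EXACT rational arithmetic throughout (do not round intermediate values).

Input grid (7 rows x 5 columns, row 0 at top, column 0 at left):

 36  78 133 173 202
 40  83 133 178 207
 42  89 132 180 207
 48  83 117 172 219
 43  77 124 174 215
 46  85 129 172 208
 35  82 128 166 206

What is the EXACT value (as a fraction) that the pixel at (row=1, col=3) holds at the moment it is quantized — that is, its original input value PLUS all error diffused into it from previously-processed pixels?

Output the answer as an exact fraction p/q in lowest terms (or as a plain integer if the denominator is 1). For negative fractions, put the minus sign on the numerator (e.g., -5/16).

(0,0): OLD=36 → NEW=0, ERR=36
(0,1): OLD=375/4 → NEW=0, ERR=375/4
(0,2): OLD=11137/64 → NEW=255, ERR=-5183/64
(0,3): OLD=140871/1024 → NEW=255, ERR=-120249/1024
(0,4): OLD=2467825/16384 → NEW=255, ERR=-1710095/16384
(1,0): OLD=4405/64 → NEW=0, ERR=4405/64
(1,1): OLD=66291/512 → NEW=255, ERR=-64269/512
(1,2): OLD=599919/16384 → NEW=0, ERR=599919/16384
(1,3): OLD=8696003/65536 → NEW=255, ERR=-8015677/65536
Target (1,3): original=178, with diffused error = 8696003/65536

Answer: 8696003/65536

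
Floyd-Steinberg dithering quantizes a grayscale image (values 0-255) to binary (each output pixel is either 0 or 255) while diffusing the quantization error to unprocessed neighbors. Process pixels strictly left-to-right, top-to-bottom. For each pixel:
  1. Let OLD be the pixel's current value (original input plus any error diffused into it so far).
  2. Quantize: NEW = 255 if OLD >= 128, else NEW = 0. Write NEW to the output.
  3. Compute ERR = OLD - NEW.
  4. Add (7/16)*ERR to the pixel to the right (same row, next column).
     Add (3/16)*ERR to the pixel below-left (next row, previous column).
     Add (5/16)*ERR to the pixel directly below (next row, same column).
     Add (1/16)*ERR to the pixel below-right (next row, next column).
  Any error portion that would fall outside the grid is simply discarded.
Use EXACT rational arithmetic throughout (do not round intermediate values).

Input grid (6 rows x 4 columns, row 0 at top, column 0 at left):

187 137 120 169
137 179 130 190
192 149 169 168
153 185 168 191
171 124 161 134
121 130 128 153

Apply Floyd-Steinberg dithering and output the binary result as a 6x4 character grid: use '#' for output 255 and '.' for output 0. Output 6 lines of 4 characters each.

(0,0): OLD=187 → NEW=255, ERR=-68
(0,1): OLD=429/4 → NEW=0, ERR=429/4
(0,2): OLD=10683/64 → NEW=255, ERR=-5637/64
(0,3): OLD=133597/1024 → NEW=255, ERR=-127523/1024
(1,0): OLD=8695/64 → NEW=255, ERR=-7625/64
(1,1): OLD=71489/512 → NEW=255, ERR=-59071/512
(1,2): OLD=579221/16384 → NEW=0, ERR=579221/16384
(1,3): OLD=42216995/262144 → NEW=255, ERR=-24629725/262144
(2,0): OLD=1090651/8192 → NEW=255, ERR=-998309/8192
(2,1): OLD=15417433/262144 → NEW=0, ERR=15417433/262144
(2,2): OLD=94870445/524288 → NEW=255, ERR=-38822995/524288
(2,3): OLD=909763001/8388608 → NEW=0, ERR=909763001/8388608
(3,0): OLD=528251371/4194304 → NEW=0, ERR=528251371/4194304
(3,1): OLD=15903407989/67108864 → NEW=255, ERR=-1209352331/67108864
(3,2): OLD=172857618187/1073741824 → NEW=255, ERR=-100946546933/1073741824
(3,3): OLD=3077468012493/17179869184 → NEW=255, ERR=-1303398629427/17179869184
(4,0): OLD=222241904591/1073741824 → NEW=255, ERR=-51562260529/1073741824
(4,1): OLD=752506239405/8589934592 → NEW=0, ERR=752506239405/8589934592
(4,2): OLD=42494916529997/274877906944 → NEW=255, ERR=-27598949740723/274877906944
(4,3): OLD=266031377933867/4398046511104 → NEW=0, ERR=266031377933867/4398046511104
(5,0): OLD=16825141667167/137438953472 → NEW=0, ERR=16825141667167/137438953472
(5,1): OLD=831702240171065/4398046511104 → NEW=255, ERR=-289799620160455/4398046511104
(5,2): OLD=186064476960529/2199023255552 → NEW=0, ERR=186064476960529/2199023255552
(5,3): OLD=14259894230447765/70368744177664 → NEW=255, ERR=-3684135534856555/70368744177664
Row 0: #.##
Row 1: ##.#
Row 2: #.#.
Row 3: .###
Row 4: #.#.
Row 5: .#.#

Answer: #.##
##.#
#.#.
.###
#.#.
.#.#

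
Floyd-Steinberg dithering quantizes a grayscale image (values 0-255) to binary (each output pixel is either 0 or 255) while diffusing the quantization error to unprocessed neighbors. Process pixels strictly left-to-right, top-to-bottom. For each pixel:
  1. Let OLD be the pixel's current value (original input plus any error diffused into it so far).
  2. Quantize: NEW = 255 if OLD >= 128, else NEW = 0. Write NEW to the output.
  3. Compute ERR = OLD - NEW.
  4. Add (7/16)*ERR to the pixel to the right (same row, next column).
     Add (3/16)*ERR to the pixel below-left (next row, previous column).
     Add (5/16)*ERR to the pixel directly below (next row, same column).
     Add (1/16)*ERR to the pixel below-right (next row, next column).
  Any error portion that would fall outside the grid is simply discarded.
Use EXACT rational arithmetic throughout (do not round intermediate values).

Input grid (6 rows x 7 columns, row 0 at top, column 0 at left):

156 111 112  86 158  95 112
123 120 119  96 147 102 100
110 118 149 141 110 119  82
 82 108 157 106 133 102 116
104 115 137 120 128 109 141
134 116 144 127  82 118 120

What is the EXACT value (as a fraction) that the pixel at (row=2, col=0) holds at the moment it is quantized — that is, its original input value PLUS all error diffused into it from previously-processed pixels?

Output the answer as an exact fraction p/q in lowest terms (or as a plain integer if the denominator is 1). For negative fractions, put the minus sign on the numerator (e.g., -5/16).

(0,0): OLD=156 → NEW=255, ERR=-99
(0,1): OLD=1083/16 → NEW=0, ERR=1083/16
(0,2): OLD=36253/256 → NEW=255, ERR=-29027/256
(0,3): OLD=149067/4096 → NEW=0, ERR=149067/4096
(0,4): OLD=11398157/65536 → NEW=255, ERR=-5313523/65536
(0,5): OLD=62420059/1048576 → NEW=0, ERR=62420059/1048576
(0,6): OLD=2315988605/16777216 → NEW=255, ERR=-1962201475/16777216
(1,0): OLD=26817/256 → NEW=0, ERR=26817/256
(1,1): OLD=326727/2048 → NEW=255, ERR=-195513/2048
(1,2): OLD=3463891/65536 → NEW=0, ERR=3463891/65536
(1,3): OLD=28366103/262144 → NEW=0, ERR=28366103/262144
(1,4): OLD=3060841125/16777216 → NEW=255, ERR=-1217348955/16777216
(1,5): OLD=8302856117/134217728 → NEW=0, ERR=8302856117/134217728
(1,6): OLD=202370066171/2147483648 → NEW=0, ERR=202370066171/2147483648
(2,0): OLD=4090621/32768 → NEW=0, ERR=4090621/32768
Target (2,0): original=110, with diffused error = 4090621/32768

Answer: 4090621/32768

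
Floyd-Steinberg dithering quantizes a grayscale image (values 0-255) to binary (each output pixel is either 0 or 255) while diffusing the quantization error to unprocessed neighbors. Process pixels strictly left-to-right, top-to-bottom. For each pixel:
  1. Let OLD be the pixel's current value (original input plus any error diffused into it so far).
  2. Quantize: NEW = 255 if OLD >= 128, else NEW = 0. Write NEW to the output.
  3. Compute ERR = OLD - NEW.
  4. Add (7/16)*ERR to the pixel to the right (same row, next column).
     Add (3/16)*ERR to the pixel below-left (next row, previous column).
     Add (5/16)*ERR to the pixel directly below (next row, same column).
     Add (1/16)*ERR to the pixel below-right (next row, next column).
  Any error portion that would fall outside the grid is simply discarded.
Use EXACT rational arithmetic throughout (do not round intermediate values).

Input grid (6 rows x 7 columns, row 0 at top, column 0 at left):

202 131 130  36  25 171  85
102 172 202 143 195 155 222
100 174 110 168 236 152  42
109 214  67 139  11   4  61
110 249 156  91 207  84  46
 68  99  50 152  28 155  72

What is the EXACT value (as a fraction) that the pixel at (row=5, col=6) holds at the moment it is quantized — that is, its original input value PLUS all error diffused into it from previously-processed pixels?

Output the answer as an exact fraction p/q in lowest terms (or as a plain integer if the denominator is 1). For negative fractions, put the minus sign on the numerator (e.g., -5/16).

(0,0): OLD=202 → NEW=255, ERR=-53
(0,1): OLD=1725/16 → NEW=0, ERR=1725/16
(0,2): OLD=45355/256 → NEW=255, ERR=-19925/256
(0,3): OLD=7981/4096 → NEW=0, ERR=7981/4096
(0,4): OLD=1694267/65536 → NEW=0, ERR=1694267/65536
(0,5): OLD=191166365/1048576 → NEW=255, ERR=-76220515/1048576
(0,6): OLD=892519755/16777216 → NEW=0, ERR=892519755/16777216
(1,0): OLD=27047/256 → NEW=0, ERR=27047/256
(1,1): OLD=479249/2048 → NEW=255, ERR=-42991/2048
(1,2): OLD=11507941/65536 → NEW=255, ERR=-5203739/65536
(1,3): OLD=28535169/262144 → NEW=0, ERR=28535169/262144
(1,4): OLD=3979464803/16777216 → NEW=255, ERR=-298725277/16777216
(1,5): OLD=18265034579/134217728 → NEW=255, ERR=-15960486061/134217728
(1,6): OLD=390962531709/2147483648 → NEW=255, ERR=-156645798531/2147483648
(2,0): OLD=4229707/32768 → NEW=255, ERR=-4126133/32768
(2,1): OLD=109120617/1048576 → NEW=0, ERR=109120617/1048576
(2,2): OLD=2513449595/16777216 → NEW=255, ERR=-1764740485/16777216
(2,3): OLD=19823447139/134217728 → NEW=255, ERR=-14402073501/134217728
(2,4): OLD=180385581843/1073741824 → NEW=255, ERR=-93418583277/1073741824
(2,5): OLD=2129806950129/34359738368 → NEW=0, ERR=2129806950129/34359738368
(2,6): OLD=21380844520103/549755813888 → NEW=0, ERR=21380844520103/549755813888
(3,0): OLD=1495897115/16777216 → NEW=0, ERR=1495897115/16777216
(3,1): OLD=34619657599/134217728 → NEW=255, ERR=394136959/134217728
(3,2): OLD=23405981101/1073741824 → NEW=0, ERR=23405981101/1073741824
(3,3): OLD=395640400843/4294967296 → NEW=0, ERR=395640400843/4294967296
(3,4): OLD=15958693109787/549755813888 → NEW=0, ERR=15958693109787/549755813888
(3,5): OLD=166795999395073/4398046511104 → NEW=0, ERR=166795999395073/4398046511104
(3,6): OLD=6587914461023647/70368744177664 → NEW=0, ERR=6587914461023647/70368744177664
(4,0): OLD=297241496757/2147483648 → NEW=255, ERR=-250366833483/2147483648
(4,1): OLD=7166448693297/34359738368 → NEW=255, ERR=-1595284590543/34359738368
(4,2): OLD=87936140490623/549755813888 → NEW=255, ERR=-52251592050817/549755813888
(4,3): OLD=373876559428901/4398046511104 → NEW=0, ERR=373876559428901/4398046511104
(4,4): OLD=9363668726909343/35184372088832 → NEW=255, ERR=391653844257183/35184372088832
(4,5): OLD=135208882047110495/1125899906842624 → NEW=0, ERR=135208882047110495/1125899906842624
(4,6): OLD=2344857438492975177/18014398509481984 → NEW=255, ERR=-2248814181424930743/18014398509481984
(5,0): OLD=12568194894115/549755813888 → NEW=0, ERR=12568194894115/549755813888
(5,1): OLD=305159560344929/4398046511104 → NEW=0, ERR=305159560344929/4398046511104
(5,2): OLD=2240961849981111/35184372088832 → NEW=0, ERR=2240961849981111/35184372088832
(5,3): OLD=57020523944291251/281474976710656 → NEW=255, ERR=-14755595116926029/281474976710656
(5,4): OLD=655250155427846161/18014398509481984 → NEW=0, ERR=655250155427846161/18014398509481984
(5,5): OLD=26766627089631984257/144115188075855872 → NEW=255, ERR=-9982745869711263103/144115188075855872
(5,6): OLD=23495645220440036463/2305843009213693952 → NEW=0, ERR=23495645220440036463/2305843009213693952
Target (5,6): original=72, with diffused error = 23495645220440036463/2305843009213693952

Answer: 23495645220440036463/2305843009213693952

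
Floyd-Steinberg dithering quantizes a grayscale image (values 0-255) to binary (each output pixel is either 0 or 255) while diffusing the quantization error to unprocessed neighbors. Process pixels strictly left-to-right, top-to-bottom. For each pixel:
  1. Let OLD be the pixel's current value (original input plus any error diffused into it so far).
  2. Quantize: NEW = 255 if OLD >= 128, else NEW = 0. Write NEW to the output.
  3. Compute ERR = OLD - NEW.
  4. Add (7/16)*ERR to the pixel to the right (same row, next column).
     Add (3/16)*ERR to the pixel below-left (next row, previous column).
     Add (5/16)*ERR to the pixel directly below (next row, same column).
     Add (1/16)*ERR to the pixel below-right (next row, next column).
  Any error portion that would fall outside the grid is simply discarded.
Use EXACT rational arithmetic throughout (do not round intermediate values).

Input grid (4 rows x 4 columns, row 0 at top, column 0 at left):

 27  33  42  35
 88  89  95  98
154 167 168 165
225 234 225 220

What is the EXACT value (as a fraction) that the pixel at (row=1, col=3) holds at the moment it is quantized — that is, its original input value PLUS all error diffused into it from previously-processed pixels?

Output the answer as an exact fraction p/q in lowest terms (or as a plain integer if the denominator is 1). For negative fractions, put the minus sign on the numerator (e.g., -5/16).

(0,0): OLD=27 → NEW=0, ERR=27
(0,1): OLD=717/16 → NEW=0, ERR=717/16
(0,2): OLD=15771/256 → NEW=0, ERR=15771/256
(0,3): OLD=253757/4096 → NEW=0, ERR=253757/4096
(1,0): OLD=26839/256 → NEW=0, ERR=26839/256
(1,1): OLD=332001/2048 → NEW=255, ERR=-190239/2048
(1,2): OLD=5769077/65536 → NEW=0, ERR=5769077/65536
(1,3): OLD=167481923/1048576 → NEW=255, ERR=-99904957/1048576
Target (1,3): original=98, with diffused error = 167481923/1048576

Answer: 167481923/1048576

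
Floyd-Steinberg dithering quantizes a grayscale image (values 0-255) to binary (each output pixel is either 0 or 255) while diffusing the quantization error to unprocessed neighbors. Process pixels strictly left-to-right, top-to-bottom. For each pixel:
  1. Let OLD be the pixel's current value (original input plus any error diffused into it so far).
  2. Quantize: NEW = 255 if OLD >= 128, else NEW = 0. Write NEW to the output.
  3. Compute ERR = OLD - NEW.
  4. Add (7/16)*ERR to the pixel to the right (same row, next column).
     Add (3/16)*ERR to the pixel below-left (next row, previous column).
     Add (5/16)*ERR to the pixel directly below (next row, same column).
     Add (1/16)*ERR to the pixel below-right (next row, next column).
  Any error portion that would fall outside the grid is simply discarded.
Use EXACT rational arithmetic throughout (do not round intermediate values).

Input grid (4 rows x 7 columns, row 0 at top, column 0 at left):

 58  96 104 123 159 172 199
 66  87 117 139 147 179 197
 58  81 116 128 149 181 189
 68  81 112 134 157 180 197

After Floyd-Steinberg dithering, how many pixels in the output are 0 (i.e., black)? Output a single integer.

(0,0): OLD=58 → NEW=0, ERR=58
(0,1): OLD=971/8 → NEW=0, ERR=971/8
(0,2): OLD=20109/128 → NEW=255, ERR=-12531/128
(0,3): OLD=164187/2048 → NEW=0, ERR=164187/2048
(0,4): OLD=6359421/32768 → NEW=255, ERR=-1996419/32768
(0,5): OLD=76202603/524288 → NEW=255, ERR=-57490837/524288
(0,6): OLD=1266897133/8388608 → NEW=255, ERR=-872197907/8388608
(1,0): OLD=13681/128 → NEW=0, ERR=13681/128
(1,1): OLD=160727/1024 → NEW=255, ERR=-100393/1024
(1,2): OLD=2167011/32768 → NEW=0, ERR=2167011/32768
(1,3): OLD=22995719/131072 → NEW=255, ERR=-10427641/131072
(1,4): OLD=650997269/8388608 → NEW=0, ERR=650997269/8388608
(1,5): OLD=10427505125/67108864 → NEW=255, ERR=-6685255195/67108864
(1,6): OLD=122483609547/1073741824 → NEW=0, ERR=122483609547/1073741824
(2,0): OLD=1196333/16384 → NEW=0, ERR=1196333/16384
(2,1): OLD=53156479/524288 → NEW=0, ERR=53156479/524288
(2,2): OLD=1342001853/8388608 → NEW=255, ERR=-797093187/8388608
(2,3): OLD=5385559189/67108864 → NEW=0, ERR=5385559189/67108864
(2,4): OLD=99165809541/536870912 → NEW=255, ERR=-37736273019/536870912
(2,5): OLD=2497206563511/17179869184 → NEW=255, ERR=-1883660078409/17179869184
(2,6): OLD=46853567297393/274877906944 → NEW=255, ERR=-23240298973327/274877906944
(3,0): OLD=921308061/8388608 → NEW=0, ERR=921308061/8388608
(3,1): OLD=9897276825/67108864 → NEW=255, ERR=-7215483495/67108864
(3,2): OLD=30413839611/536870912 → NEW=0, ERR=30413839611/536870912
(3,3): OLD=353786924285/2147483648 → NEW=255, ERR=-193821405955/2147483648
(3,4): OLD=21991751890845/274877906944 → NEW=0, ERR=21991751890845/274877906944
(3,5): OLD=352927980128103/2199023255552 → NEW=255, ERR=-207822950037657/2199023255552
(3,6): OLD=4305840202266873/35184372088832 → NEW=0, ERR=4305840202266873/35184372088832
Output grid:
  Row 0: ..#.###  (3 black, running=3)
  Row 1: .#.#.#.  (4 black, running=7)
  Row 2: ..#.###  (3 black, running=10)
  Row 3: .#.#.#.  (4 black, running=14)

Answer: 14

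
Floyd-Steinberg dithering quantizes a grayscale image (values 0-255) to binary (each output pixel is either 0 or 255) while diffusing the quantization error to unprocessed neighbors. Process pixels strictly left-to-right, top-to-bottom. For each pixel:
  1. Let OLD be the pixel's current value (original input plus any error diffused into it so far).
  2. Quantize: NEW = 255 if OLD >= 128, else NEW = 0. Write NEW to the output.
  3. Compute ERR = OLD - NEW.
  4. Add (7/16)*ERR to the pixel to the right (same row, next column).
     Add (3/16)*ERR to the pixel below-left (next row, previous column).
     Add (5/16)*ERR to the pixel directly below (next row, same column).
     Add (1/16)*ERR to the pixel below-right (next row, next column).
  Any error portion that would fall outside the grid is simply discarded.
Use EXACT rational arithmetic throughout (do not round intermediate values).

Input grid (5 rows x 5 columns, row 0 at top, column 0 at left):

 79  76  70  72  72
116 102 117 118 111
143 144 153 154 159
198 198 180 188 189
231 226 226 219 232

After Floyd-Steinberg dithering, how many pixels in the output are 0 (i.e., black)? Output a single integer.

Answer: 10

Derivation:
(0,0): OLD=79 → NEW=0, ERR=79
(0,1): OLD=1769/16 → NEW=0, ERR=1769/16
(0,2): OLD=30303/256 → NEW=0, ERR=30303/256
(0,3): OLD=507033/4096 → NEW=0, ERR=507033/4096
(0,4): OLD=8267823/65536 → NEW=0, ERR=8267823/65536
(1,0): OLD=41323/256 → NEW=255, ERR=-23957/256
(1,1): OLD=251373/2048 → NEW=0, ERR=251373/2048
(1,2): OLD=15585137/65536 → NEW=255, ERR=-1126543/65536
(1,3): OLD=47242461/262144 → NEW=255, ERR=-19604259/262144
(1,4): OLD=526144503/4194304 → NEW=0, ERR=526144503/4194304
(2,0): OLD=4481663/32768 → NEW=255, ERR=-3874177/32768
(2,1): OLD=127463525/1048576 → NEW=0, ERR=127463525/1048576
(2,2): OLD=3262487151/16777216 → NEW=255, ERR=-1015702929/16777216
(2,3): OLD=33981115869/268435456 → NEW=0, ERR=33981115869/268435456
(2,4): OLD=1069059090891/4294967296 → NEW=255, ERR=-26157569589/4294967296
(3,0): OLD=3084411023/16777216 → NEW=255, ERR=-1193779057/16777216
(3,1): OLD=24980080739/134217728 → NEW=255, ERR=-9245439901/134217728
(3,2): OLD=696975730353/4294967296 → NEW=255, ERR=-398240930127/4294967296
(3,3): OLD=1563946465801/8589934592 → NEW=255, ERR=-626486855159/8589934592
(3,4): OLD=22416374232013/137438953472 → NEW=255, ERR=-12630558903347/137438953472
(4,0): OLD=420581240705/2147483648 → NEW=255, ERR=-127027089535/2147483648
(4,1): OLD=10772621875713/68719476736 → NEW=255, ERR=-6750844691967/68719476736
(4,2): OLD=149605090870319/1099511627776 → NEW=255, ERR=-130770374212561/1099511627776
(4,3): OLD=2131261445144577/17592186044416 → NEW=0, ERR=2131261445144577/17592186044416
(4,4): OLD=70854421935376519/281474976710656 → NEW=255, ERR=-921697125840761/281474976710656
Output grid:
  Row 0: .....  (5 black, running=5)
  Row 1: #.##.  (2 black, running=7)
  Row 2: #.#.#  (2 black, running=9)
  Row 3: #####  (0 black, running=9)
  Row 4: ###.#  (1 black, running=10)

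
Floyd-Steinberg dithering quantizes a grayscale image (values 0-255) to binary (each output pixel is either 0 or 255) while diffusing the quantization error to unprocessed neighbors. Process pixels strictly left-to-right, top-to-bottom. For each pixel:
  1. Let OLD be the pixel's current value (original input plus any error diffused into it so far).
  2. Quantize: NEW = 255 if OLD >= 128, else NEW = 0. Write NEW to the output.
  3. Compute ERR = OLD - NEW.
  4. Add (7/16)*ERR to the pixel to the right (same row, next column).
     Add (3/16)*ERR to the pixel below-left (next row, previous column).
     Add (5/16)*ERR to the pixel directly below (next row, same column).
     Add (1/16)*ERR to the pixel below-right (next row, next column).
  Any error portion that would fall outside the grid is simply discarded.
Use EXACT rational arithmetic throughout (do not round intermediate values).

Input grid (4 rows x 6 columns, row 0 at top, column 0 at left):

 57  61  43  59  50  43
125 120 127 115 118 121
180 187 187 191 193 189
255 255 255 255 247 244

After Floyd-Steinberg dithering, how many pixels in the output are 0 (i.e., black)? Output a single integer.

Answer: 8

Derivation:
(0,0): OLD=57 → NEW=0, ERR=57
(0,1): OLD=1375/16 → NEW=0, ERR=1375/16
(0,2): OLD=20633/256 → NEW=0, ERR=20633/256
(0,3): OLD=386095/4096 → NEW=0, ERR=386095/4096
(0,4): OLD=5979465/65536 → NEW=0, ERR=5979465/65536
(0,5): OLD=86945023/1048576 → NEW=0, ERR=86945023/1048576
(1,0): OLD=40685/256 → NEW=255, ERR=-24595/256
(1,1): OLD=252923/2048 → NEW=0, ERR=252923/2048
(1,2): OLD=15024919/65536 → NEW=255, ERR=-1686761/65536
(1,3): OLD=40721739/262144 → NEW=255, ERR=-26124981/262144
(1,4): OLD=2086244609/16777216 → NEW=0, ERR=2086244609/16777216
(1,5): OLD=55570747319/268435456 → NEW=255, ERR=-12880293961/268435456
(2,0): OLD=5673209/32768 → NEW=255, ERR=-2682631/32768
(2,1): OLD=187637955/1048576 → NEW=255, ERR=-79748925/1048576
(2,2): OLD=2260152841/16777216 → NEW=255, ERR=-2018037239/16777216
(2,3): OLD=17305920257/134217728 → NEW=255, ERR=-16919600383/134217728
(2,4): OLD=693560989059/4294967296 → NEW=255, ERR=-401655671421/4294967296
(2,5): OLD=9680046506181/68719476736 → NEW=255, ERR=-7843420061499/68719476736
(3,0): OLD=3609722345/16777216 → NEW=255, ERR=-668467735/16777216
(3,1): OLD=24982117173/134217728 → NEW=255, ERR=-9243403467/134217728
(3,2): OLD=170608176431/1073741824 → NEW=255, ERR=-103195988689/1073741824
(3,3): OLD=10205258275661/68719476736 → NEW=255, ERR=-7318208292019/68719476736
(3,4): OLD=78013182361133/549755813888 → NEW=255, ERR=-62174550180307/549755813888
(3,5): OLD=1345876117754755/8796093022208 → NEW=255, ERR=-897127602908285/8796093022208
Output grid:
  Row 0: ......  (6 black, running=6)
  Row 1: #.##.#  (2 black, running=8)
  Row 2: ######  (0 black, running=8)
  Row 3: ######  (0 black, running=8)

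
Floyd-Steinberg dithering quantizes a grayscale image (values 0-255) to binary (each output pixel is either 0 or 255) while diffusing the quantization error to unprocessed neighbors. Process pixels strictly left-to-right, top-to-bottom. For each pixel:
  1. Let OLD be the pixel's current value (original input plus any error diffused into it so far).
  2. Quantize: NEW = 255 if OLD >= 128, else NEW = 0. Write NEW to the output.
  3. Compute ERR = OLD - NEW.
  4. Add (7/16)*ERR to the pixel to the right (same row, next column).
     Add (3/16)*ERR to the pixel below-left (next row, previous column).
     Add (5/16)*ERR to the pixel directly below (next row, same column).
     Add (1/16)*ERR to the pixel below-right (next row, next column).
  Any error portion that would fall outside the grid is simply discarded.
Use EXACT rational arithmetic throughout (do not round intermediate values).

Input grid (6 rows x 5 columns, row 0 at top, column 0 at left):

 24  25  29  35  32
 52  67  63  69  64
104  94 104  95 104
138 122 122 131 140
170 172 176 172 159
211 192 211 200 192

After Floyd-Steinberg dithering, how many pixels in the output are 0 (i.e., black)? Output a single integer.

(0,0): OLD=24 → NEW=0, ERR=24
(0,1): OLD=71/2 → NEW=0, ERR=71/2
(0,2): OLD=1425/32 → NEW=0, ERR=1425/32
(0,3): OLD=27895/512 → NEW=0, ERR=27895/512
(0,4): OLD=457409/8192 → NEW=0, ERR=457409/8192
(1,0): OLD=2117/32 → NEW=0, ERR=2117/32
(1,1): OLD=29923/256 → NEW=0, ERR=29923/256
(1,2): OLD=1150879/8192 → NEW=255, ERR=-938081/8192
(1,3): OLD=1611507/32768 → NEW=0, ERR=1611507/32768
(1,4): OLD=55768441/524288 → NEW=0, ERR=55768441/524288
(2,0): OLD=600433/4096 → NEW=255, ERR=-444047/4096
(2,1): OLD=8619499/131072 → NEW=0, ERR=8619499/131072
(2,2): OLD=238052481/2097152 → NEW=0, ERR=238052481/2097152
(2,3): OLD=5798793203/33554432 → NEW=255, ERR=-2757586957/33554432
(2,4): OLD=56027550437/536870912 → NEW=0, ERR=56027550437/536870912
(3,0): OLD=244217953/2097152 → NEW=0, ERR=244217953/2097152
(3,1): OLD=3489765837/16777216 → NEW=255, ERR=-788424243/16777216
(3,2): OLD=67438341215/536870912 → NEW=0, ERR=67438341215/536870912
(3,3): OLD=200720868743/1073741824 → NEW=255, ERR=-73083296377/1073741824
(3,4): OLD=2365631332867/17179869184 → NEW=255, ERR=-2015235309053/17179869184
(4,0): OLD=53037472911/268435456 → NEW=255, ERR=-15413568369/268435456
(4,1): OLD=1400365733391/8589934592 → NEW=255, ERR=-790067587569/8589934592
(4,2): OLD=21896177669825/137438953472 → NEW=255, ERR=-13150755465535/137438953472
(4,3): OLD=208301969948687/2199023255552 → NEW=0, ERR=208301969948687/2199023255552
(4,4): OLD=5613003762991081/35184372088832 → NEW=255, ERR=-3359011119661079/35184372088832
(5,0): OLD=24163245480845/137438953472 → NEW=255, ERR=-10883687654515/137438953472
(5,1): OLD=117738615538663/1099511627776 → NEW=0, ERR=117738615538663/1099511627776
(5,2): OLD=8442831298470431/35184372088832 → NEW=255, ERR=-529183584181729/35184372088832
(5,3): OLD=28026559108181265/140737488355328 → NEW=255, ERR=-7861500422427375/140737488355328
(5,4): OLD=323466164954070379/2251799813685248 → NEW=255, ERR=-250742787535667861/2251799813685248
Output grid:
  Row 0: .....  (5 black, running=5)
  Row 1: ..#..  (4 black, running=9)
  Row 2: #..#.  (3 black, running=12)
  Row 3: .#.##  (2 black, running=14)
  Row 4: ###.#  (1 black, running=15)
  Row 5: #.###  (1 black, running=16)

Answer: 16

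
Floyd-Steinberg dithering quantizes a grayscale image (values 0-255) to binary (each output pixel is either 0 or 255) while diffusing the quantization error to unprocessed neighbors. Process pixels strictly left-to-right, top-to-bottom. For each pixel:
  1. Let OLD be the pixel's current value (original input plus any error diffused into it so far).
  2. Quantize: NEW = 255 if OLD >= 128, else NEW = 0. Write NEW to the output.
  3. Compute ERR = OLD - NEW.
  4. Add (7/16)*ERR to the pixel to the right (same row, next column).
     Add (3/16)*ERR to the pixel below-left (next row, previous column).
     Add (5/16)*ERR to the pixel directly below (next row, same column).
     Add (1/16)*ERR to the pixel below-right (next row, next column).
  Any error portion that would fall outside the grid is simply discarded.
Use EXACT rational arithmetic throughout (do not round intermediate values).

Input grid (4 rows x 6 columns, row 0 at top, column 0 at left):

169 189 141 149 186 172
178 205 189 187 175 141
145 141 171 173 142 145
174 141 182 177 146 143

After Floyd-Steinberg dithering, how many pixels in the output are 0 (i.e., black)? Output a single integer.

Answer: 8

Derivation:
(0,0): OLD=169 → NEW=255, ERR=-86
(0,1): OLD=1211/8 → NEW=255, ERR=-829/8
(0,2): OLD=12245/128 → NEW=0, ERR=12245/128
(0,3): OLD=390867/2048 → NEW=255, ERR=-131373/2048
(0,4): OLD=5175237/32768 → NEW=255, ERR=-3180603/32768
(0,5): OLD=67913315/524288 → NEW=255, ERR=-65780125/524288
(1,0): OLD=16857/128 → NEW=255, ERR=-15783/128
(1,1): OLD=134383/1024 → NEW=255, ERR=-126737/1024
(1,2): OLD=4792091/32768 → NEW=255, ERR=-3563749/32768
(1,3): OLD=14044671/131072 → NEW=0, ERR=14044671/131072
(1,4): OLD=1375837085/8388608 → NEW=255, ERR=-763257955/8388608
(1,5): OLD=7505249595/134217728 → NEW=0, ERR=7505249595/134217728
(2,0): OLD=1364149/16384 → NEW=0, ERR=1364149/16384
(2,1): OLD=58013079/524288 → NEW=0, ERR=58013079/524288
(2,2): OLD=1659090309/8388608 → NEW=255, ERR=-480004731/8388608
(2,3): OLD=10575917469/67108864 → NEW=255, ERR=-6536842851/67108864
(2,4): OLD=189263733591/2147483648 → NEW=0, ERR=189263733591/2147483648
(2,5): OLD=6712034129617/34359738368 → NEW=255, ERR=-2049699154223/34359738368
(3,0): OLD=1851920869/8388608 → NEW=255, ERR=-287174171/8388608
(3,1): OLD=10406978433/67108864 → NEW=255, ERR=-6705781887/67108864
(3,2): OLD=58547747539/536870912 → NEW=0, ERR=58547747539/536870912
(3,3): OLD=7120025755705/34359738368 → NEW=255, ERR=-1641707528135/34359738368
(3,4): OLD=37208766907801/274877906944 → NEW=255, ERR=-32885099362919/274877906944
(3,5): OLD=340962747278167/4398046511104 → NEW=0, ERR=340962747278167/4398046511104
Output grid:
  Row 0: ##.###  (1 black, running=1)
  Row 1: ###.#.  (2 black, running=3)
  Row 2: ..##.#  (3 black, running=6)
  Row 3: ##.##.  (2 black, running=8)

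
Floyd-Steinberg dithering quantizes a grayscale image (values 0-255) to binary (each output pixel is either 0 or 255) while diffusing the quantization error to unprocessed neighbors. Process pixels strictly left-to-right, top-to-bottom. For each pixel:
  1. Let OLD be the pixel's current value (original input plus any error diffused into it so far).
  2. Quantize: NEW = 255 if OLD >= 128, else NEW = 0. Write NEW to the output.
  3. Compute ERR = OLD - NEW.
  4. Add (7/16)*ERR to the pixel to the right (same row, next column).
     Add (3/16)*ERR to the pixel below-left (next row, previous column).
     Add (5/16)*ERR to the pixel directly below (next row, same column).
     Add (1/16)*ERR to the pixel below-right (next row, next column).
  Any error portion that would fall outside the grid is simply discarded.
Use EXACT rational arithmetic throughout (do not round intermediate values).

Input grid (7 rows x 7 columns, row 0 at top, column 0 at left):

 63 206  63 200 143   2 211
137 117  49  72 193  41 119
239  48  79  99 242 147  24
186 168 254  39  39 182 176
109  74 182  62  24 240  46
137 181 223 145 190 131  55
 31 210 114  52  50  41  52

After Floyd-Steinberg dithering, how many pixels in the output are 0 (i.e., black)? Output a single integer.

Answer: 26

Derivation:
(0,0): OLD=63 → NEW=0, ERR=63
(0,1): OLD=3737/16 → NEW=255, ERR=-343/16
(0,2): OLD=13727/256 → NEW=0, ERR=13727/256
(0,3): OLD=915289/4096 → NEW=255, ERR=-129191/4096
(0,4): OLD=8467311/65536 → NEW=255, ERR=-8244369/65536
(0,5): OLD=-55613431/1048576 → NEW=0, ERR=-55613431/1048576
(0,6): OLD=3150698559/16777216 → NEW=255, ERR=-1127491521/16777216
(1,0): OLD=39083/256 → NEW=255, ERR=-26197/256
(1,1): OLD=162861/2048 → NEW=0, ERR=162861/2048
(1,2): OLD=6114097/65536 → NEW=0, ERR=6114097/65536
(1,3): OLD=21685469/262144 → NEW=0, ERR=21685469/262144
(1,4): OLD=2985733111/16777216 → NEW=255, ERR=-1292456969/16777216
(1,5): OLD=-3991726297/134217728 → NEW=0, ERR=-3991726297/134217728
(1,6): OLD=175390290025/2147483648 → NEW=0, ERR=175390290025/2147483648
(2,0): OLD=7272255/32768 → NEW=255, ERR=-1083585/32768
(2,1): OLD=72855077/1048576 → NEW=0, ERR=72855077/1048576
(2,2): OLD=2668123823/16777216 → NEW=255, ERR=-1610066257/16777216
(2,3): OLD=9965917175/134217728 → NEW=0, ERR=9965917175/134217728
(2,4): OLD=268440982759/1073741824 → NEW=255, ERR=-5363182361/1073741824
(2,5): OLD=5017195261325/34359738368 → NEW=255, ERR=-3744538022515/34359738368
(2,6): OLD=-8285354325/549755813888 → NEW=0, ERR=-8285354325/549755813888
(3,0): OLD=3165753807/16777216 → NEW=255, ERR=-1112436273/16777216
(3,1): OLD=18876757283/134217728 → NEW=255, ERR=-15348763357/134217728
(3,2): OLD=206420027097/1073741824 → NEW=255, ERR=-67384138023/1073741824
(3,3): OLD=119457207871/4294967296 → NEW=0, ERR=119457207871/4294967296
(3,4): OLD=18589631933903/549755813888 → NEW=0, ERR=18589631933903/549755813888
(3,5): OLD=714341253173085/4398046511104 → NEW=255, ERR=-407160607158435/4398046511104
(3,6): OLD=9055142444104899/70368744177664 → NEW=255, ERR=-8888887321199421/70368744177664
(4,0): OLD=143531976641/2147483648 → NEW=0, ERR=143531976641/2147483648
(4,1): OLD=1772746736077/34359738368 → NEW=0, ERR=1772746736077/34359738368
(4,2): OLD=100621012765987/549755813888 → NEW=255, ERR=-39566719775453/549755813888
(4,3): OLD=183055779560049/4398046511104 → NEW=0, ERR=183055779560049/4398046511104
(4,4): OLD=1307333976962499/35184372088832 → NEW=0, ERR=1307333976962499/35184372088832
(4,5): OLD=231658615670971267/1125899906842624 → NEW=255, ERR=-55445860573897853/1125899906842624
(4,6): OLD=-374802793709626747/18014398509481984 → NEW=0, ERR=-374802793709626747/18014398509481984
(5,0): OLD=92117344842167/549755813888 → NEW=255, ERR=-48070387699273/549755813888
(5,1): OLD=657731944352317/4398046511104 → NEW=255, ERR=-463769915979203/4398046511104
(5,2): OLD=5819625334822267/35184372088832 → NEW=255, ERR=-3152389547829893/35184372088832
(5,3): OLD=34136489729470727/281474976710656 → NEW=0, ERR=34136489729470727/281474976710656
(5,4): OLD=4468255563386436141/18014398509481984 → NEW=255, ERR=-125416056531469779/18014398509481984
(5,5): OLD=15994772324659020509/144115188075855872 → NEW=0, ERR=15994772324659020509/144115188075855872
(5,6): OLD=216695589877522315859/2305843009213693952 → NEW=0, ERR=216695589877522315859/2305843009213693952
(6,0): OLD=-1132694186400945/70368744177664 → NEW=0, ERR=-1132694186400945/70368744177664
(6,1): OLD=166341180941321883/1125899906842624 → NEW=255, ERR=-120763295303547237/1125899906842624
(6,2): OLD=994828813566305393/18014398509481984 → NEW=0, ERR=994828813566305393/18014398509481984
(6,3): OLD=15442593175100233263/144115188075855872 → NEW=0, ERR=15442593175100233263/144115188075855872
(6,4): OLD=35479482517574201629/288230376151711744 → NEW=0, ERR=35479482517574201629/288230376151711744
(6,5): OLD=5413099335397598980321/36893488147419103232 → NEW=255, ERR=-3994740142194272343839/36893488147419103232
(6,6): OLD=24162510048607282001175/590295810358705651712 → NEW=0, ERR=24162510048607282001175/590295810358705651712
Output grid:
  Row 0: .#.##.#  (3 black, running=3)
  Row 1: #...#..  (5 black, running=8)
  Row 2: #.#.##.  (3 black, running=11)
  Row 3: ###..##  (2 black, running=13)
  Row 4: ..#..#.  (5 black, running=18)
  Row 5: ###.#..  (3 black, running=21)
  Row 6: .#...#.  (5 black, running=26)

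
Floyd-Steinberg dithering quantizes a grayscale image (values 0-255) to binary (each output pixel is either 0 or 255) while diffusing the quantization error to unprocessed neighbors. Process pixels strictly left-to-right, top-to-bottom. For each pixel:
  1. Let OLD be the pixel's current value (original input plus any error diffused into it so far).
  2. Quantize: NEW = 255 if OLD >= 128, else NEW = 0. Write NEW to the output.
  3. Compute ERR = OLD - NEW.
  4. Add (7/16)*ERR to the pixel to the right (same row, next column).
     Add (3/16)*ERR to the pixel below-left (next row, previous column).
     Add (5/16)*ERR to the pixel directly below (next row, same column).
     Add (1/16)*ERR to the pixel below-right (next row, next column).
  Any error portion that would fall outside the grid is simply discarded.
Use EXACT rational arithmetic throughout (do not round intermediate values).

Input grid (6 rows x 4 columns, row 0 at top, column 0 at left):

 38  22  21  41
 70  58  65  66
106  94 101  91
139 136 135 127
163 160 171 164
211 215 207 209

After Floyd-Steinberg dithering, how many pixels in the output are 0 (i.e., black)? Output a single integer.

Answer: 13

Derivation:
(0,0): OLD=38 → NEW=0, ERR=38
(0,1): OLD=309/8 → NEW=0, ERR=309/8
(0,2): OLD=4851/128 → NEW=0, ERR=4851/128
(0,3): OLD=117925/2048 → NEW=0, ERR=117925/2048
(1,0): OLD=11407/128 → NEW=0, ERR=11407/128
(1,1): OLD=121385/1024 → NEW=0, ERR=121385/1024
(1,2): OLD=4650269/32768 → NEW=255, ERR=-3705571/32768
(1,3): OLD=19339867/524288 → NEW=0, ERR=19339867/524288
(2,0): OLD=2557139/16384 → NEW=255, ERR=-1620781/16384
(2,1): OLD=37817217/524288 → NEW=0, ERR=37817217/524288
(2,2): OLD=116961621/1048576 → NEW=0, ERR=116961621/1048576
(2,3): OLD=2420278401/16777216 → NEW=255, ERR=-1857911679/16777216
(3,0): OLD=1020143203/8388608 → NEW=0, ERR=1020143203/8388608
(3,1): OLD=30397229821/134217728 → NEW=255, ERR=-3828290819/134217728
(3,2): OLD=303059021443/2147483648 → NEW=255, ERR=-244549308797/2147483648
(3,3): OLD=1702315536405/34359738368 → NEW=0, ERR=1702315536405/34359738368
(4,0): OLD=420166418407/2147483648 → NEW=255, ERR=-127441911833/2147483648
(4,1): OLD=1913355112053/17179869184 → NEW=0, ERR=1913355112053/17179869184
(4,2): OLD=105358175199381/549755813888 → NEW=255, ERR=-34829557342059/549755813888
(4,3): OLD=1272332974108067/8796093022208 → NEW=255, ERR=-970670746554973/8796093022208
(5,0): OLD=58641627228023/274877906944 → NEW=255, ERR=-11452239042697/274877906944
(5,1): OLD=1899851669650017/8796093022208 → NEW=255, ERR=-343152051013023/8796093022208
(5,2): OLD=687870522587601/4398046511104 → NEW=255, ERR=-433631337743919/4398046511104
(5,3): OLD=17932669687600877/140737488355328 → NEW=0, ERR=17932669687600877/140737488355328
Output grid:
  Row 0: ....  (4 black, running=4)
  Row 1: ..#.  (3 black, running=7)
  Row 2: #..#  (2 black, running=9)
  Row 3: .##.  (2 black, running=11)
  Row 4: #.##  (1 black, running=12)
  Row 5: ###.  (1 black, running=13)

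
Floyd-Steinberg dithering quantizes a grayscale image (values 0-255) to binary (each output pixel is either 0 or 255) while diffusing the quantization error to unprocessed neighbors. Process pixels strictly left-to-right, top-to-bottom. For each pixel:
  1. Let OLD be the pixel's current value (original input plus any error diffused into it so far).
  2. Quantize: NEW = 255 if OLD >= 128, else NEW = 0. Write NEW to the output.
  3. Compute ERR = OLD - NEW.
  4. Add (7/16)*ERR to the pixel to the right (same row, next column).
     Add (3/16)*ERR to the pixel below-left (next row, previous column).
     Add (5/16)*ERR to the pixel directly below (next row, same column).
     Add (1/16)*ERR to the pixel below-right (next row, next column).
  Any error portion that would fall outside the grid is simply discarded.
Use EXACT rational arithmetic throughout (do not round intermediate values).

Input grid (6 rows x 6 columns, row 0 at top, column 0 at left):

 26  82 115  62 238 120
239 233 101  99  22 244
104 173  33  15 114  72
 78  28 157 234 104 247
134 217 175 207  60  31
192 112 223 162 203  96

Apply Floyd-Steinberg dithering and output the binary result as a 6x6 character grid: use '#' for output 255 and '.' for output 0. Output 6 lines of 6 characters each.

(0,0): OLD=26 → NEW=0, ERR=26
(0,1): OLD=747/8 → NEW=0, ERR=747/8
(0,2): OLD=19949/128 → NEW=255, ERR=-12691/128
(0,3): OLD=38139/2048 → NEW=0, ERR=38139/2048
(0,4): OLD=8065757/32768 → NEW=255, ERR=-290083/32768
(0,5): OLD=60883979/524288 → NEW=0, ERR=60883979/524288
(1,0): OLD=33873/128 → NEW=255, ERR=1233/128
(1,1): OLD=255415/1024 → NEW=255, ERR=-5705/1024
(1,2): OLD=2520067/32768 → NEW=0, ERR=2520067/32768
(1,3): OLD=17119239/131072 → NEW=255, ERR=-16304121/131072
(1,4): OLD=-102757131/8388608 → NEW=0, ERR=-102757131/8388608
(1,5): OLD=36826282787/134217728 → NEW=255, ERR=2600762147/134217728
(2,0): OLD=1736141/16384 → NEW=0, ERR=1736141/16384
(2,1): OLD=121970847/524288 → NEW=255, ERR=-11722593/524288
(2,2): OLD=197800861/8388608 → NEW=0, ERR=197800861/8388608
(2,3): OLD=-741290507/67108864 → NEW=0, ERR=-741290507/67108864
(2,4): OLD=217321364831/2147483648 → NEW=0, ERR=217321364831/2147483648
(2,5): OLD=4176905862537/34359738368 → NEW=0, ERR=4176905862537/34359738368
(3,0): OLD=896926205/8388608 → NEW=0, ERR=896926205/8388608
(3,1): OLD=5290539577/67108864 → NEW=0, ERR=5290539577/67108864
(3,2): OLD=104899457211/536870912 → NEW=255, ERR=-32002625349/536870912
(3,3): OLD=7728099902129/34359738368 → NEW=255, ERR=-1033633381711/34359738368
(3,4): OLD=39738028503441/274877906944 → NEW=255, ERR=-30355837767279/274877906944
(3,5): OLD=1068719993071583/4398046511104 → NEW=255, ERR=-52781867259937/4398046511104
(4,0): OLD=195630071347/1073741824 → NEW=255, ERR=-78174093773/1073741824
(4,1): OLD=3526846924823/17179869184 → NEW=255, ERR=-854019717097/17179869184
(4,2): OLD=73618007397653/549755813888 → NEW=255, ERR=-66569725143787/549755813888
(4,3): OLD=1057206794092617/8796093022208 → NEW=0, ERR=1057206794092617/8796093022208
(4,4): OLD=10406461467925721/140737488355328 → NEW=0, ERR=10406461467925721/140737488355328
(4,5): OLD=118663736801285967/2251799813685248 → NEW=0, ERR=118663736801285967/2251799813685248
(5,0): OLD=43960571480117/274877906944 → NEW=255, ERR=-26133294790603/274877906944
(5,1): OLD=242918825240197/8796093022208 → NEW=0, ERR=242918825240197/8796093022208
(5,2): OLD=15246837977770375/70368744177664 → NEW=255, ERR=-2697191787533945/70368744177664
(5,3): OLD=425784963085911997/2251799813685248 → NEW=255, ERR=-148423989403826243/2251799813685248
(5,4): OLD=966753867018565917/4503599627370496 → NEW=255, ERR=-181664037960910563/4503599627370496
(5,5): OLD=7165524896901190657/72057594037927936 → NEW=0, ERR=7165524896901190657/72057594037927936
Row 0: ..#.#.
Row 1: ##.#.#
Row 2: .#....
Row 3: ..####
Row 4: ###...
Row 5: #.###.

Answer: ..#.#.
##.#.#
.#....
..####
###...
#.###.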